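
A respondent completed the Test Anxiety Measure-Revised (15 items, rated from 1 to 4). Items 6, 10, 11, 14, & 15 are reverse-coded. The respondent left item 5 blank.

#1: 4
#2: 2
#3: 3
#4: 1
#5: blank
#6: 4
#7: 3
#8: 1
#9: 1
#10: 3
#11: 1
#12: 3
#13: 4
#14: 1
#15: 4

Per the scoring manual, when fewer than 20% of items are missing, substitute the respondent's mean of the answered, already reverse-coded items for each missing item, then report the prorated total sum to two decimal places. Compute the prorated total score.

Reverse-coded (reversed = (1+4) − raw = 5 − raw):
  item 6: 5 − 4 = 1
  item 10: 5 − 3 = 2
  item 11: 5 − 1 = 4
  item 14: 5 − 1 = 4
  item 15: 5 − 4 = 1
Completed scored items (14 of 15): 4, 2, 3, 1, 1, 3, 1, 1, 2, 4, 3, 4, 4, 1; sum = 34.
Person mean = 34 / 14 ≈ 2.4286
Prorated total = (34 / 14) × 15 = 36.43 (to 2 dp)

36.43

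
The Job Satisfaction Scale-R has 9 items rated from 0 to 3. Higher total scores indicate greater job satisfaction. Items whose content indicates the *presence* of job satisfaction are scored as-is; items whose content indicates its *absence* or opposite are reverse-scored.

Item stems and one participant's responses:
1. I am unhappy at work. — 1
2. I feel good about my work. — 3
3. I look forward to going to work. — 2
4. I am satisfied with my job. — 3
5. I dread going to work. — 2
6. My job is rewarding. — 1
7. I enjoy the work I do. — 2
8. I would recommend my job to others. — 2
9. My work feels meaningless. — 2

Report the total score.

17

Items 1, 5, 9 describe the absence/opposite of job satisfaction → reverse-score.
reverse-coded value = 3 − response.
  item 1: 3 − 1 = 2
  item 2: 3
  item 3: 2
  item 4: 3
  item 5: 3 − 2 = 1
  item 6: 1
  item 7: 2
  item 8: 2
  item 9: 3 − 2 = 1
Total = 2 + 3 + 2 + 3 + 1 + 1 + 2 + 2 + 1 = 17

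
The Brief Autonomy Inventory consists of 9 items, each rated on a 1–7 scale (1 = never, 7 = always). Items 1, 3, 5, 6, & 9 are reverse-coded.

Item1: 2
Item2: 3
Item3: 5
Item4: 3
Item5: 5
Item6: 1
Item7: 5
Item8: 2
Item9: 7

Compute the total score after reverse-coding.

Reversing items 1, 3, 5, 6, & 9 with 8 − raw:
Total = (8−2) + 3 + (8−5) + 3 + (8−5) + (8−1) + 5 + 2 + (8−7)
      = 6 + 3 + 3 + 3 + 3 + 7 + 5 + 2 + 1 = 33

33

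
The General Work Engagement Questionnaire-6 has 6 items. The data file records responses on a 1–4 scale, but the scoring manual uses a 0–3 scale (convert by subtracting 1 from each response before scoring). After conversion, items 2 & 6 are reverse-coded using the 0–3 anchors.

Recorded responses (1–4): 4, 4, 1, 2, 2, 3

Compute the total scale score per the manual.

Convert to 0–3: 3, 3, 0, 1, 1, 2
Reverse-coded (reverse-coded value = 3 − response):
  item 2: 3 − 3 = 0
  item 6: 3 − 2 = 1
Scored: 3, 0, 0, 1, 1, 1
Total = 6

6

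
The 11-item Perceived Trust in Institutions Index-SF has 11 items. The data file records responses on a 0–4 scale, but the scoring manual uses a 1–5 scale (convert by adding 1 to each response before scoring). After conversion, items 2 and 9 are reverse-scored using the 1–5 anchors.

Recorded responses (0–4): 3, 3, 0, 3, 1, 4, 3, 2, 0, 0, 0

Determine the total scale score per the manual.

32

Convert to 1–5: 4, 4, 1, 4, 2, 5, 4, 3, 1, 1, 1
Reverse-coded (reverse-coded value = 6 − response):
  item 2: 6 − 4 = 2
  item 9: 6 − 1 = 5
Scored: 4, 2, 1, 4, 2, 5, 4, 3, 5, 1, 1
Total = 32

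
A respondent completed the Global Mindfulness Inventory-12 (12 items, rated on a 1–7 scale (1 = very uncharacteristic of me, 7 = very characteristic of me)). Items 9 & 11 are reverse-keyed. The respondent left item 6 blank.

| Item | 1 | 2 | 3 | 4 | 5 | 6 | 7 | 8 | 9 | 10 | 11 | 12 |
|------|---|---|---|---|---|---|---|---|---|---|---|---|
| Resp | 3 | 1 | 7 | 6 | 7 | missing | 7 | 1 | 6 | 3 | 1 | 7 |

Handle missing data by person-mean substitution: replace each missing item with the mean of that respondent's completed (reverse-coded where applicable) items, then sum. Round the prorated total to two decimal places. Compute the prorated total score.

Reverse-coded (reverse-coded value = 8 − response):
  item 9: 8 − 6 = 2
  item 11: 8 − 1 = 7
Completed scored items (11 of 12): 3, 1, 7, 6, 7, 7, 1, 2, 3, 7, 7; sum = 51.
Person mean = 51 / 11 ≈ 4.6364
Prorated total = (51 / 11) × 12 = 55.64 (to 2 dp)

55.64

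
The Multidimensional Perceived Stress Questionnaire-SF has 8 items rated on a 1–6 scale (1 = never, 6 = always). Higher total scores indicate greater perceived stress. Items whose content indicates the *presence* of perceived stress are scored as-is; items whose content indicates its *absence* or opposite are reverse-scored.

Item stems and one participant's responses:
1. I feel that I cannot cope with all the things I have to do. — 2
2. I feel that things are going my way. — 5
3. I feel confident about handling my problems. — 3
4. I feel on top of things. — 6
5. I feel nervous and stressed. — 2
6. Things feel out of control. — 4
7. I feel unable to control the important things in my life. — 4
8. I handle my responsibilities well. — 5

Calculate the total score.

Items 2, 3, 4, 8 describe the absence/opposite of perceived stress → reverse-score.
reverse-coded value = 7 − response.
  item 1: 2
  item 2: 7 − 5 = 2
  item 3: 7 − 3 = 4
  item 4: 7 − 6 = 1
  item 5: 2
  item 6: 4
  item 7: 4
  item 8: 7 − 5 = 2
Total = 2 + 2 + 4 + 1 + 2 + 4 + 4 + 2 = 21

21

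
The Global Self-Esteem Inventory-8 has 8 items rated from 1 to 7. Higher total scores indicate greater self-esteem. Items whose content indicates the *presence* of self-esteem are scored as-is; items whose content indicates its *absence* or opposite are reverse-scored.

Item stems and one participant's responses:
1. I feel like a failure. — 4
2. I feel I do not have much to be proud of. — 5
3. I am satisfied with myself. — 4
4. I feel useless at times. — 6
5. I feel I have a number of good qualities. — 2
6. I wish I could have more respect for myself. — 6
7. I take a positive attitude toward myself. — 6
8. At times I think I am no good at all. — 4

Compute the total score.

Items 1, 2, 4, 6, 8 describe the absence/opposite of self-esteem → reverse-score.
reverse-coded value = 8 − response.
  item 1: 8 − 4 = 4
  item 2: 8 − 5 = 3
  item 3: 4
  item 4: 8 − 6 = 2
  item 5: 2
  item 6: 8 − 6 = 2
  item 7: 6
  item 8: 8 − 4 = 4
Total = 4 + 3 + 4 + 2 + 2 + 2 + 6 + 4 = 27

27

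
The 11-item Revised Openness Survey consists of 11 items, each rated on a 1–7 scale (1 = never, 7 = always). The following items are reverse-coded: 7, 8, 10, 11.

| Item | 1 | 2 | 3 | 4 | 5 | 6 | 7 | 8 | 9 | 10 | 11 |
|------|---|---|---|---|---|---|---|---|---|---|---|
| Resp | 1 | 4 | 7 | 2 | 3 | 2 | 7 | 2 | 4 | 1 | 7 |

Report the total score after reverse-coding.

Reverse-coded items (on a 1–7 scale, reversed = 8 − raw):
  item 7: 8 − 7 = 1
  item 8: 8 − 2 = 6
  item 10: 8 − 1 = 7
  item 11: 8 − 7 = 1
Scored items: 1, 4, 7, 2, 3, 2, 1, 6, 4, 7, 1
Total = 1 + 4 + 7 + 2 + 3 + 2 + 1 + 6 + 4 + 7 + 1 = 38

38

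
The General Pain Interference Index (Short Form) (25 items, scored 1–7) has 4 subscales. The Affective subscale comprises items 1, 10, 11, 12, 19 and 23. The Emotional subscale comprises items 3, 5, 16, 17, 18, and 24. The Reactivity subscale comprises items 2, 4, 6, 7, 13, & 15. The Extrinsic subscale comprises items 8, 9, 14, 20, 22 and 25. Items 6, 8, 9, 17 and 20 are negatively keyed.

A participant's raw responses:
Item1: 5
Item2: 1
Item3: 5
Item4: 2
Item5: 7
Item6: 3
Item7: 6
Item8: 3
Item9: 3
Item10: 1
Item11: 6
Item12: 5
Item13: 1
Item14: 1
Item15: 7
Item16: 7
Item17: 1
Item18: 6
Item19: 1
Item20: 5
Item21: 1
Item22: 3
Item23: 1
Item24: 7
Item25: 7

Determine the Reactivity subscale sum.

22

Reactivity items: 2, 4, 6, 7, 13, 15.
Of these, item 6 is negatively keyed; reverse-coded value = 8 − response.
  item 2: 1
  item 4: 2
  item 6: 8 − 3 = 5
  item 7: 6
  item 13: 1
  item 15: 7
Sum = 1 + 2 + 5 + 6 + 1 + 7 = 22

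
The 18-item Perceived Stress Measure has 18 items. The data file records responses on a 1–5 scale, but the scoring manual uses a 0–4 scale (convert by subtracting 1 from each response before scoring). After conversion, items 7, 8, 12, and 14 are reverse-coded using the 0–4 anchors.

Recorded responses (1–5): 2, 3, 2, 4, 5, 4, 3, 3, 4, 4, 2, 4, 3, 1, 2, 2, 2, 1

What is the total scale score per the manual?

Convert to 0–4: 1, 2, 1, 3, 4, 3, 2, 2, 3, 3, 1, 3, 2, 0, 1, 1, 1, 0
Reverse-coded (reversed = (0+4) − raw = 4 − raw):
  item 7: 4 − 2 = 2
  item 8: 4 − 2 = 2
  item 12: 4 − 3 = 1
  item 14: 4 − 0 = 4
Scored: 1, 2, 1, 3, 4, 3, 2, 2, 3, 3, 1, 1, 2, 4, 1, 1, 1, 0
Total = 35

35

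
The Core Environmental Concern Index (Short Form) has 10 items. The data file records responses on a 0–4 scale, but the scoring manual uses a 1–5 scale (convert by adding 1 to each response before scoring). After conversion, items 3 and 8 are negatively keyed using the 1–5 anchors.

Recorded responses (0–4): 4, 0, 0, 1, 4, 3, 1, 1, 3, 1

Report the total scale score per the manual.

34

Convert to 1–5: 5, 1, 1, 2, 5, 4, 2, 2, 4, 2
Reverse-coded (reversed = (1+5) − raw = 6 − raw):
  item 3: 6 − 1 = 5
  item 8: 6 − 2 = 4
Scored: 5, 1, 5, 2, 5, 4, 2, 4, 4, 2
Total = 34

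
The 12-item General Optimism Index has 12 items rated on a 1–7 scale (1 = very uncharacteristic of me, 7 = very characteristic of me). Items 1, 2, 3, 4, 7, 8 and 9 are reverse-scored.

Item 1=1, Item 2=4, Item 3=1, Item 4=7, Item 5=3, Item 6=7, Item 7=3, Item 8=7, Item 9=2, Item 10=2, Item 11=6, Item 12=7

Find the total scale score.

56

Reverse-scored items use 8 − raw:
  item 1: 8 − 1 = 7
  item 2: 8 − 4 = 4
  item 3: 8 − 1 = 7
  item 4: 8 − 7 = 1
  item 7: 8 − 3 = 5
  item 8: 8 − 7 = 1
  item 9: 8 − 2 = 6
Scored responses: 7, 4, 7, 1, 3, 7, 5, 1, 6, 2, 6, 7
Total = 7 + 4 + 7 + 1 + 3 + 7 + 5 + 1 + 6 + 2 + 6 + 7 = 56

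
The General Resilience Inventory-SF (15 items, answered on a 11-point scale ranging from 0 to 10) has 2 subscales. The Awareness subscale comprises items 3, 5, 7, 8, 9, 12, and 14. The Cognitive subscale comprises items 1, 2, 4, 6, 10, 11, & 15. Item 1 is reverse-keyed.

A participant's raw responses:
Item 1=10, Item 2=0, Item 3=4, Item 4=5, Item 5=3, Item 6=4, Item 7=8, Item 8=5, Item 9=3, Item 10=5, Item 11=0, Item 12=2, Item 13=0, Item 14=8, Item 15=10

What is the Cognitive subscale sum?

Cognitive items: 1, 2, 4, 6, 10, 11, 15.
Of these, item 1 is reverse-keyed; reversed = (0+10) − raw = 10 − raw.
  item 1: 10 − 10 = 0
  item 2: 0
  item 4: 5
  item 6: 4
  item 10: 5
  item 11: 0
  item 15: 10
Sum = 0 + 0 + 5 + 4 + 5 + 0 + 10 = 24

24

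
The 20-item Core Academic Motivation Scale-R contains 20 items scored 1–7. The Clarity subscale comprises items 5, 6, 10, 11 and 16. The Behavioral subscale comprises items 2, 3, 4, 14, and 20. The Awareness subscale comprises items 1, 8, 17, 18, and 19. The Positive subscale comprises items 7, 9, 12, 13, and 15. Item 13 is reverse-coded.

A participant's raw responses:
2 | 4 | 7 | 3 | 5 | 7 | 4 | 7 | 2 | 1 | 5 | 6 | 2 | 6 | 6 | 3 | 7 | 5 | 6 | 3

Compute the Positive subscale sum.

24

Positive items: 7, 9, 12, 13, 15.
Of these, item 13 is reverse-coded; reverse-coded value = 8 − response.
  item 7: 4
  item 9: 2
  item 12: 6
  item 13: 8 − 2 = 6
  item 15: 6
Sum = 4 + 2 + 6 + 6 + 6 = 24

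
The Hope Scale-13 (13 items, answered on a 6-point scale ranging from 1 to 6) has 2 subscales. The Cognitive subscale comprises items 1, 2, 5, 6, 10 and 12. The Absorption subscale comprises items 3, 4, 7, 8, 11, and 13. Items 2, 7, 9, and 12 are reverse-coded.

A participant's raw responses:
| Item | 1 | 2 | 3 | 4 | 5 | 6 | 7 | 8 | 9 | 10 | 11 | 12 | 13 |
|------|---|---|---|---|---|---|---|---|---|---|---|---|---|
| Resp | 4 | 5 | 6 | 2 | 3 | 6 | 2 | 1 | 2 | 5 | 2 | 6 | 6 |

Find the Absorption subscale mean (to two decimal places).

3.67

Absorption items: 3, 4, 7, 8, 11, 13.
Of these, item 7 is reverse-coded; reverse-coded value = 7 − response.
  item 3: 6
  item 4: 2
  item 7: 7 − 2 = 5
  item 8: 1
  item 11: 2
  item 13: 6
Sum = 6 + 2 + 5 + 1 + 2 + 6 = 22
Mean = 22 / 6 = 3.67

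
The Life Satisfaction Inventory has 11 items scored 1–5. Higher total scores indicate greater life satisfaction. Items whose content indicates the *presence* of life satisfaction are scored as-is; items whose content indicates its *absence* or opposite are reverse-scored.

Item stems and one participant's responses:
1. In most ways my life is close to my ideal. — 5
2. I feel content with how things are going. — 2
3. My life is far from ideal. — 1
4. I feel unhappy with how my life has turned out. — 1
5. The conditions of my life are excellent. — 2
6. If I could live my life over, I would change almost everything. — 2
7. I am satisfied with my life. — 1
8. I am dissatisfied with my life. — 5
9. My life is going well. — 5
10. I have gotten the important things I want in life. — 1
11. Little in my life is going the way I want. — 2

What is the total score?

35

Items 3, 4, 6, 8, 11 describe the absence/opposite of life satisfaction → reverse-score.
on a 1–5 scale, reversed = 6 − raw.
  item 1: 5
  item 2: 2
  item 3: 6 − 1 = 5
  item 4: 6 − 1 = 5
  item 5: 2
  item 6: 6 − 2 = 4
  item 7: 1
  item 8: 6 − 5 = 1
  item 9: 5
  item 10: 1
  item 11: 6 − 2 = 4
Total = 5 + 2 + 5 + 5 + 2 + 4 + 1 + 1 + 5 + 1 + 4 = 35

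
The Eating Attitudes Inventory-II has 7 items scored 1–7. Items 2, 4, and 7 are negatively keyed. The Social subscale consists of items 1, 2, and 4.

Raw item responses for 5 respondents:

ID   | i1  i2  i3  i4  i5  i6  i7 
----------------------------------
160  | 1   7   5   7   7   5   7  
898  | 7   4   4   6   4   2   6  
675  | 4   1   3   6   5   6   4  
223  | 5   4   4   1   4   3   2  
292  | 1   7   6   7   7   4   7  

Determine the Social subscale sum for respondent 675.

13

Respondent 675 raw: 4, 1, 3, 6, 5, 6, 4.
Social items: 1, 2, 4.
Reverse-coded (reverse-coded value = 8 − response):
  item 1: 4
  item 2: 8 − 1 = 7
  item 4: 8 − 6 = 2
Sum = 4 + 7 + 2 = 13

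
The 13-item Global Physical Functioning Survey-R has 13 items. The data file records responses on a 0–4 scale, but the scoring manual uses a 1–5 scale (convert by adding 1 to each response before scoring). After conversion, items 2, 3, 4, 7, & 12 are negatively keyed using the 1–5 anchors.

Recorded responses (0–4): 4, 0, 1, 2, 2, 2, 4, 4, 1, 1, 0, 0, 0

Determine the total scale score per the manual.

Convert to 1–5: 5, 1, 2, 3, 3, 3, 5, 5, 2, 2, 1, 1, 1
Reverse-coded (reverse-coded value = 6 − response):
  item 2: 6 − 1 = 5
  item 3: 6 − 2 = 4
  item 4: 6 − 3 = 3
  item 7: 6 − 5 = 1
  item 12: 6 − 1 = 5
Scored: 5, 5, 4, 3, 3, 3, 1, 5, 2, 2, 1, 5, 1
Total = 40

40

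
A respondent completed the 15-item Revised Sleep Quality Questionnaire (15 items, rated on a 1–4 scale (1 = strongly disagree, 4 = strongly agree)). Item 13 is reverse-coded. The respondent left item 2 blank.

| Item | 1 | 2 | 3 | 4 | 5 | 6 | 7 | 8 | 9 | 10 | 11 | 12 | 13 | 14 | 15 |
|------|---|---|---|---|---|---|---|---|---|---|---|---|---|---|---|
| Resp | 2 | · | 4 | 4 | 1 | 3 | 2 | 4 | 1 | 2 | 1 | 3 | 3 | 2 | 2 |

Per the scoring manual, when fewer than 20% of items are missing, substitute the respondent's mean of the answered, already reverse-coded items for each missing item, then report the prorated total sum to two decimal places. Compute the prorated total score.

Reverse-coded (reverse-coded value = 5 − response):
  item 13: 5 − 3 = 2
Completed scored items (14 of 15): 2, 4, 4, 1, 3, 2, 4, 1, 2, 1, 3, 2, 2, 2; sum = 33.
Person mean = 33 / 14 ≈ 2.3571
Prorated total = (33 / 14) × 15 = 35.36 (to 2 dp)

35.36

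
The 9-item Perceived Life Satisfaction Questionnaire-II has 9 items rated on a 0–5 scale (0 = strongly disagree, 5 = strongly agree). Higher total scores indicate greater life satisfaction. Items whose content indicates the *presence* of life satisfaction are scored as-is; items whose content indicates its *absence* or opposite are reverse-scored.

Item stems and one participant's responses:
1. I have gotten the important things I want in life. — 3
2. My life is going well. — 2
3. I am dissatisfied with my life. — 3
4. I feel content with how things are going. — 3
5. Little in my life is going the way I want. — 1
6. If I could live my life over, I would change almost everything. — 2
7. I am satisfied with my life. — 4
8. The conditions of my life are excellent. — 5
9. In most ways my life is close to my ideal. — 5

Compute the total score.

31

Items 3, 5, 6 describe the absence/opposite of life satisfaction → reverse-score.
reversed = (0+5) − raw = 5 − raw.
  item 1: 3
  item 2: 2
  item 3: 5 − 3 = 2
  item 4: 3
  item 5: 5 − 1 = 4
  item 6: 5 − 2 = 3
  item 7: 4
  item 8: 5
  item 9: 5
Total = 3 + 2 + 2 + 3 + 4 + 3 + 4 + 5 + 5 = 31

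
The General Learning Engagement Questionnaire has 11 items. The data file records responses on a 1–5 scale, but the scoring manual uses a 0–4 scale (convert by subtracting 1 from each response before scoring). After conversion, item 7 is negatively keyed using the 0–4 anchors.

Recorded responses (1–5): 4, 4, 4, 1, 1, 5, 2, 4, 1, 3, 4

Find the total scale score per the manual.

Convert to 0–4: 3, 3, 3, 0, 0, 4, 1, 3, 0, 2, 3
Reverse-coded (reverse-coded value = 4 − response):
  item 7: 4 − 1 = 3
Scored: 3, 3, 3, 0, 0, 4, 3, 3, 0, 2, 3
Total = 24

24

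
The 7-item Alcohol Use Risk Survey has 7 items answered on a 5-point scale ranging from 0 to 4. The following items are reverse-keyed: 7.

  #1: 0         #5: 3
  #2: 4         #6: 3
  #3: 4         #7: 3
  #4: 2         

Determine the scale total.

17

Reverse-keyed items use 4 − raw:
  item 7: 4 − 3 = 1
Scored responses: 0, 4, 4, 2, 3, 3, 1
Total = 0 + 4 + 4 + 2 + 3 + 3 + 1 = 17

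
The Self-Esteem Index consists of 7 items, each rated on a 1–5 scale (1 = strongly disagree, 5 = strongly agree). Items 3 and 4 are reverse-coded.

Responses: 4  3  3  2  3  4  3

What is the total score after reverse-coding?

Raw sum = 22. Reverse-coded items: 3, 4; their raw sum = 5.
Each reversal replaces raw with 6 − raw, changing the total by 6 − 2·raw per item.
Total = 22 + 2·6 − 2·5 = 22 + 12 − 10 = 24

24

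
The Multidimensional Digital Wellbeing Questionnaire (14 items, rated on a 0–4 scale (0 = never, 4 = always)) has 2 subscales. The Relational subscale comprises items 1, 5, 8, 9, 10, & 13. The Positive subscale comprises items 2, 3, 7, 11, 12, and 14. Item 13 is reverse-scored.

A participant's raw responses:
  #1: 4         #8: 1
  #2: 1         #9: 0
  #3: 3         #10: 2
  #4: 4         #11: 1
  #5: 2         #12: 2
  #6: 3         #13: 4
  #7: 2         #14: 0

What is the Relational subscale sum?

9

Relational items: 1, 5, 8, 9, 10, 13.
Of these, item 13 is reverse-scored; reverse-coded value = 4 − response.
  item 1: 4
  item 5: 2
  item 8: 1
  item 9: 0
  item 10: 2
  item 13: 4 − 4 = 0
Sum = 4 + 2 + 1 + 0 + 2 + 0 = 9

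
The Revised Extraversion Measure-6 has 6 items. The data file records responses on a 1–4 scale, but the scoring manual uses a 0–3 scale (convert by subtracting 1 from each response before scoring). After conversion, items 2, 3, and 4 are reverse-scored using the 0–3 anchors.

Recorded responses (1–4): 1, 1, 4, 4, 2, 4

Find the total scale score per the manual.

Convert to 0–3: 0, 0, 3, 3, 1, 3
Reverse-coded (reverse-coded value = 3 − response):
  item 2: 3 − 0 = 3
  item 3: 3 − 3 = 0
  item 4: 3 − 3 = 0
Scored: 0, 3, 0, 0, 1, 3
Total = 7

7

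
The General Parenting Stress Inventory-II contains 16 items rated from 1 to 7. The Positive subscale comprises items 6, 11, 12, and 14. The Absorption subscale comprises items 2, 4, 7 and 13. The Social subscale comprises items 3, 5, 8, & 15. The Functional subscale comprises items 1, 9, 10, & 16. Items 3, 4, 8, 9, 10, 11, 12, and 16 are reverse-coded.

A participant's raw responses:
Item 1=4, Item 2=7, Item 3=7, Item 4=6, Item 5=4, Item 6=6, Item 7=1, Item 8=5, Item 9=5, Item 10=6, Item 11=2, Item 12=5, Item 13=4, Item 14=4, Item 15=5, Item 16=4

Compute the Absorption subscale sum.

Absorption items: 2, 4, 7, 13.
Of these, item 4 is reverse-coded; on a 1–7 scale, reversed = 8 − raw.
  item 2: 7
  item 4: 8 − 6 = 2
  item 7: 1
  item 13: 4
Sum = 7 + 2 + 1 + 4 = 14

14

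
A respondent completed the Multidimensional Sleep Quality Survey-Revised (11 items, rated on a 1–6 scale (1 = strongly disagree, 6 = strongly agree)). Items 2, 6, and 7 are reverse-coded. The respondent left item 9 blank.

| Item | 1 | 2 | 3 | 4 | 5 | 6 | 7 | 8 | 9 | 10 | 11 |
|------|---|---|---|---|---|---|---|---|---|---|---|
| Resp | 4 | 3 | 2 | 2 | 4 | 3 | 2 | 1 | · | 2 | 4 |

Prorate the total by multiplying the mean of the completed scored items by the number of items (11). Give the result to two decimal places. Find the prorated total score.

Reverse-coded (reversed = (1+6) − raw = 7 − raw):
  item 2: 7 − 3 = 4
  item 6: 7 − 3 = 4
  item 7: 7 − 2 = 5
Completed scored items (10 of 11): 4, 4, 2, 2, 4, 4, 5, 1, 2, 4; sum = 32.
Person mean = 32 / 10 ≈ 3.2000
Prorated total = (32 / 10) × 11 = 35.20 (to 2 dp)

35.20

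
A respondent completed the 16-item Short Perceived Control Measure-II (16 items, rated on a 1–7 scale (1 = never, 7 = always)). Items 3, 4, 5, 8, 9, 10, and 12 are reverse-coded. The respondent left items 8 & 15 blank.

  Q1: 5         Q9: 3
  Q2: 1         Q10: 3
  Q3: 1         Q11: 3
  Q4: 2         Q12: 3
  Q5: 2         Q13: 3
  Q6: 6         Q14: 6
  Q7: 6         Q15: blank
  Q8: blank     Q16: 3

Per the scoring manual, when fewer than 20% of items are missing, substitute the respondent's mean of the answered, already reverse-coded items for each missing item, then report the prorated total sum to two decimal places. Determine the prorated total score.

76.57

Reverse-coded (on a 1–7 scale, reversed = 8 − raw):
  item 3: 8 − 1 = 7
  item 4: 8 − 2 = 6
  item 5: 8 − 2 = 6
  item 9: 8 − 3 = 5
  item 10: 8 − 3 = 5
  item 12: 8 − 3 = 5
Completed scored items (14 of 16): 5, 1, 7, 6, 6, 6, 6, 5, 5, 3, 5, 3, 6, 3; sum = 67.
Person mean = 67 / 14 ≈ 4.7857
Prorated total = (67 / 14) × 16 = 76.57 (to 2 dp)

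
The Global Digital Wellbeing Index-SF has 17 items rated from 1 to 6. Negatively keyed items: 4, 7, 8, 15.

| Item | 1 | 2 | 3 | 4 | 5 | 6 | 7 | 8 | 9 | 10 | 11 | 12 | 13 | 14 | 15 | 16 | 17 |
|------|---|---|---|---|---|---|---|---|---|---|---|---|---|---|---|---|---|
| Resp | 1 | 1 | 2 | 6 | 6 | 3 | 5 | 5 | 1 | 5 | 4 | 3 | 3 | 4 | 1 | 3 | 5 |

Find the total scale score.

Raw sum = 58. Negatively keyed items: 4, 7, 8, 15; their raw sum = 17.
Each reversal replaces raw with 7 − raw, changing the total by 7 − 2·raw per item.
Total = 58 + 4·7 − 2·17 = 58 + 28 − 34 = 52

52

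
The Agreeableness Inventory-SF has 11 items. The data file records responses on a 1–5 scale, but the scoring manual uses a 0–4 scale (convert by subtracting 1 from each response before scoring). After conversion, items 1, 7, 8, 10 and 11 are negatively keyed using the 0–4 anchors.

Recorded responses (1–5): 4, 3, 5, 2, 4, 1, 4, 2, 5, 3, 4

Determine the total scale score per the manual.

Convert to 0–4: 3, 2, 4, 1, 3, 0, 3, 1, 4, 2, 3
Reverse-coded (reversed = (0+4) − raw = 4 − raw):
  item 1: 4 − 3 = 1
  item 7: 4 − 3 = 1
  item 8: 4 − 1 = 3
  item 10: 4 − 2 = 2
  item 11: 4 − 3 = 1
Scored: 1, 2, 4, 1, 3, 0, 1, 3, 4, 2, 1
Total = 22

22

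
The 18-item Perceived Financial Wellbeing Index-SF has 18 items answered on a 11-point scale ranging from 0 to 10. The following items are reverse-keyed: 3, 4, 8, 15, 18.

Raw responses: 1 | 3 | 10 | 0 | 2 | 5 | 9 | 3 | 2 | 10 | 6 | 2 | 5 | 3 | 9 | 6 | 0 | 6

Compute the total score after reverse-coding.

Raw sum = 82. Reverse-keyed items: 3, 4, 8, 15, 18; their raw sum = 28.
Each reversal replaces raw with 10 − raw, changing the total by 10 − 2·raw per item.
Total = 82 + 5·10 − 2·28 = 82 + 50 − 56 = 76

76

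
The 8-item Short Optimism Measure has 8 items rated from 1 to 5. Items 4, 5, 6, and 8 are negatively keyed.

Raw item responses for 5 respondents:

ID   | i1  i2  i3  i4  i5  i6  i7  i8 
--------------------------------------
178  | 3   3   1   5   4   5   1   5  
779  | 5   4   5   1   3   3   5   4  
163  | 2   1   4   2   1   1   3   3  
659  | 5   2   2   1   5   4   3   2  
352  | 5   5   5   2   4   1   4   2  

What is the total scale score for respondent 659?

24

Respondent 659 raw: 5, 2, 2, 1, 5, 4, 3, 2.
Reverse-coded (reverse-coded value = 6 − response):
  item 1: 5
  item 2: 2
  item 3: 2
  item 4: 6 − 1 = 5
  item 5: 6 − 5 = 1
  item 6: 6 − 4 = 2
  item 7: 3
  item 8: 6 − 2 = 4
Sum = 5 + 2 + 2 + 5 + 1 + 2 + 3 + 4 = 24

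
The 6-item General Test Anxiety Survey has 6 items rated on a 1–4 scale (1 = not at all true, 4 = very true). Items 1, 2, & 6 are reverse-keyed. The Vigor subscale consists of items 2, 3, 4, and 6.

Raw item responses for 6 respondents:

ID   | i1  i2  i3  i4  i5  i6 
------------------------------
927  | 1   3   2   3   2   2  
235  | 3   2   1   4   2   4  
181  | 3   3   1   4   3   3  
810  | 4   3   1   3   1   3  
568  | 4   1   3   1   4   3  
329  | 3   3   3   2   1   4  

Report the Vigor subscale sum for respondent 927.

10

Respondent 927 raw: 1, 3, 2, 3, 2, 2.
Vigor items: 2, 3, 4, 6.
Reverse-coded (on a 1–4 scale, reversed = 5 − raw):
  item 2: 5 − 3 = 2
  item 3: 2
  item 4: 3
  item 6: 5 − 2 = 3
Sum = 2 + 2 + 3 + 3 = 10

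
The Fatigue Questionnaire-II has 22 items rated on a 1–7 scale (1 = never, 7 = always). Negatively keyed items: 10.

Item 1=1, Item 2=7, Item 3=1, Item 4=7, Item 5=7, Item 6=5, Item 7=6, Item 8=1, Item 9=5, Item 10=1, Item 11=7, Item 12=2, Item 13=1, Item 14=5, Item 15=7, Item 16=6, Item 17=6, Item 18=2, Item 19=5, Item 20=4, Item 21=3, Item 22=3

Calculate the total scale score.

98

Raw sum = 92. Negatively keyed items: 10; their raw sum = 1.
Each reversal replaces raw with 8 − raw, changing the total by 8 − 2·raw per item.
Total = 92 + 1·8 − 2·1 = 92 + 8 − 2 = 98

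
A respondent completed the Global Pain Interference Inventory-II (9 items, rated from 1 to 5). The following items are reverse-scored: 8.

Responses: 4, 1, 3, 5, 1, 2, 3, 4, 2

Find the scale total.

23

Apply reverse scoring (reverse-coded value = 6 − response):
  item 8: 6 − 4 = 2
Scored responses: 4, 1, 3, 5, 1, 2, 3, 2, 2
Total = 4 + 1 + 3 + 5 + 1 + 2 + 3 + 2 + 2 = 23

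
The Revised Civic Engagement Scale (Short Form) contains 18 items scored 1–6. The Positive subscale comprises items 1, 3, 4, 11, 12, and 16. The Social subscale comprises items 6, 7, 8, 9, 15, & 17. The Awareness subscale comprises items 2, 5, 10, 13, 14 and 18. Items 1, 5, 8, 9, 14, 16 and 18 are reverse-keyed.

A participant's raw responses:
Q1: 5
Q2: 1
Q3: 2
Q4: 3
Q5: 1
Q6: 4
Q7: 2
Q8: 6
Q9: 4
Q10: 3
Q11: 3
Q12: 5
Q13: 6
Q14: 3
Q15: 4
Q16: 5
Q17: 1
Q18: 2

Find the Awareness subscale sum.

Awareness items: 2, 5, 10, 13, 14, 18.
Of these, items 5, 14, & 18 are reverse-keyed; reversed = (1+6) − raw = 7 − raw.
  item 2: 1
  item 5: 7 − 1 = 6
  item 10: 3
  item 13: 6
  item 14: 7 − 3 = 4
  item 18: 7 − 2 = 5
Sum = 1 + 6 + 3 + 6 + 4 + 5 = 25

25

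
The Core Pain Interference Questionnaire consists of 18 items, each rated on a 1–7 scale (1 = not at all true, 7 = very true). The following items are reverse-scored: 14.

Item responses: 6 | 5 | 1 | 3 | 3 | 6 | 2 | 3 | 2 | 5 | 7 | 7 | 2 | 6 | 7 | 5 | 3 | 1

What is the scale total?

Reversing item 14 with 8 − raw:
Total = 6 + 5 + 1 + 3 + 3 + 6 + 2 + 3 + 2 + 5 + 7 + 7 + 2 + (8−6) + 7 + 5 + 3 + 1
      = 6 + 5 + 1 + 3 + 3 + 6 + 2 + 3 + 2 + 5 + 7 + 7 + 2 + 2 + 7 + 5 + 3 + 1 = 70

70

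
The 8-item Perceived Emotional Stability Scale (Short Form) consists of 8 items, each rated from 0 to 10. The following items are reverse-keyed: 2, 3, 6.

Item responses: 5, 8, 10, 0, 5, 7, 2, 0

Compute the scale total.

Reversing items 2, 3, & 6 with 10 − raw:
Total = 5 + (10−8) + (10−10) + 0 + 5 + (10−7) + 2 + 0
      = 5 + 2 + 0 + 0 + 5 + 3 + 2 + 0 = 17

17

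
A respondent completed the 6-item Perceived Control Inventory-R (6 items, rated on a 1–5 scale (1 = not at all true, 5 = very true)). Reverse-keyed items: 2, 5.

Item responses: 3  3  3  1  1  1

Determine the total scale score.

Reversing items 2 and 5 with 6 − raw:
Total = 3 + (6−3) + 3 + 1 + (6−1) + 1
      = 3 + 3 + 3 + 1 + 5 + 1 = 16

16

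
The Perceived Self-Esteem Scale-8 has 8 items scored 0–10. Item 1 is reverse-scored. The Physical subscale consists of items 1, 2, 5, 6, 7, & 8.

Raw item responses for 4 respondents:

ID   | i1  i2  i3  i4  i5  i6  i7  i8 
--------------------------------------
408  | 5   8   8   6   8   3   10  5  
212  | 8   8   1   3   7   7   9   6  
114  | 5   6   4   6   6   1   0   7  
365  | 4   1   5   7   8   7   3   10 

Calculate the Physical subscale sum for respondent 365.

Respondent 365 raw: 4, 1, 5, 7, 8, 7, 3, 10.
Physical items: 1, 2, 5, 6, 7, 8.
Reverse-coded (reverse-coded value = 10 − response):
  item 1: 10 − 4 = 6
  item 2: 1
  item 5: 8
  item 6: 7
  item 7: 3
  item 8: 10
Sum = 6 + 1 + 8 + 7 + 3 + 10 = 35

35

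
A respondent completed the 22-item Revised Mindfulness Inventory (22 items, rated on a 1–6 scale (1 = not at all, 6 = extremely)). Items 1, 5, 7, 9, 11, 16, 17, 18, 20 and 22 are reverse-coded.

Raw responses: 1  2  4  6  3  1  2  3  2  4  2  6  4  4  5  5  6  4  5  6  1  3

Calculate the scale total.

Reversing items 1, 5, 7, 9, 11, 16, 17, 18, 20, & 22 with 7 − raw:
Total = (7−1) + 2 + 4 + 6 + (7−3) + 1 + (7−2) + 3 + (7−2) + 4 + (7−2) + 6 + 4 + 4 + 5 + (7−5) + (7−6) + (7−4) + 5 + (7−6) + 1 + (7−3)
      = 6 + 2 + 4 + 6 + 4 + 1 + 5 + 3 + 5 + 4 + 5 + 6 + 4 + 4 + 5 + 2 + 1 + 3 + 5 + 1 + 1 + 4 = 81

81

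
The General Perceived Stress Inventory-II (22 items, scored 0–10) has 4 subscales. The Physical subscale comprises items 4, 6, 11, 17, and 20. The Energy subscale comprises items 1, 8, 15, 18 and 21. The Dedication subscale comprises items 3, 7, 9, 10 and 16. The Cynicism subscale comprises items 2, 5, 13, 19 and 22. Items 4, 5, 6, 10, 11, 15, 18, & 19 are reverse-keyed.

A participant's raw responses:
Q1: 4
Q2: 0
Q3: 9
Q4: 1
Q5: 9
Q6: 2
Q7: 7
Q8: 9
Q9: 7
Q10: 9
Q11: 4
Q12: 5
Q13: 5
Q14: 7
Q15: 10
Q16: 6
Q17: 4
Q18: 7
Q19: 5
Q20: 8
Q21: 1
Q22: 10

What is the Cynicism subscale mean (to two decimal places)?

4.20

Cynicism items: 2, 5, 13, 19, 22.
Of these, items 5 & 19 are reverse-keyed; reversed = (0+10) − raw = 10 − raw.
  item 2: 0
  item 5: 10 − 9 = 1
  item 13: 5
  item 19: 10 − 5 = 5
  item 22: 10
Sum = 0 + 1 + 5 + 5 + 10 = 21
Mean = 21 / 5 = 4.20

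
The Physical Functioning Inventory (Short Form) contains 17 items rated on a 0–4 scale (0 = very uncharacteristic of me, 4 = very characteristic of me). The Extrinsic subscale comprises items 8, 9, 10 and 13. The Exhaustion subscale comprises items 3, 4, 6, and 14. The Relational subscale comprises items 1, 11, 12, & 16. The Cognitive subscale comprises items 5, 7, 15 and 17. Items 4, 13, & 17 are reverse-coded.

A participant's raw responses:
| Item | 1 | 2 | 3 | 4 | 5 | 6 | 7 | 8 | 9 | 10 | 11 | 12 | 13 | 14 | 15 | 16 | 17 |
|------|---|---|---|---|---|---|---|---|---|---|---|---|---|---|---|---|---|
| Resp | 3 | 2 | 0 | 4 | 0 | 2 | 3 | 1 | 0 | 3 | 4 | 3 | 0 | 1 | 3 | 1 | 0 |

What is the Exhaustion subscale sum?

Exhaustion items: 3, 4, 6, 14.
Of these, item 4 is reverse-coded; reversed = (0+4) − raw = 4 − raw.
  item 3: 0
  item 4: 4 − 4 = 0
  item 6: 2
  item 14: 1
Sum = 0 + 0 + 2 + 1 = 3

3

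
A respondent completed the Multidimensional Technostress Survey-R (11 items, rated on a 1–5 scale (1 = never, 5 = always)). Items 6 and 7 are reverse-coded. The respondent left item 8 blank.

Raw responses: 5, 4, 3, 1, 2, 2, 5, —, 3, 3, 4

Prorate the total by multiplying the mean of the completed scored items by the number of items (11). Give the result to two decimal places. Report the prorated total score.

Reverse-coded (on a 1–5 scale, reversed = 6 − raw):
  item 6: 6 − 2 = 4
  item 7: 6 − 5 = 1
Completed scored items (10 of 11): 5, 4, 3, 1, 2, 4, 1, 3, 3, 4; sum = 30.
Person mean = 30 / 10 ≈ 3.0000
Prorated total = (30 / 10) × 11 = 33.00 (to 2 dp)

33.00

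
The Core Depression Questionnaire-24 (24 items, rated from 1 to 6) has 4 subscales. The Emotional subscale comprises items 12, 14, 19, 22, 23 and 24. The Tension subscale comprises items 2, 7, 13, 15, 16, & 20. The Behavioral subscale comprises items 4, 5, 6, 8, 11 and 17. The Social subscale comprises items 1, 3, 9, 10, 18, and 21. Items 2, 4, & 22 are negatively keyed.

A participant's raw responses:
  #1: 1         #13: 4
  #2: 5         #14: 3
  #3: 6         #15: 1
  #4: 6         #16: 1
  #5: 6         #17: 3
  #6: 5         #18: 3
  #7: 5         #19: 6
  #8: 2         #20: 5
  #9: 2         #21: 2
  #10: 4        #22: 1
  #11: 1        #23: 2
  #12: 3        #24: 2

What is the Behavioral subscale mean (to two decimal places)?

Behavioral items: 4, 5, 6, 8, 11, 17.
Of these, item 4 is negatively keyed; reverse-coded value = 7 − response.
  item 4: 7 − 6 = 1
  item 5: 6
  item 6: 5
  item 8: 2
  item 11: 1
  item 17: 3
Sum = 1 + 6 + 5 + 2 + 1 + 3 = 18
Mean = 18 / 6 = 3.00

3.00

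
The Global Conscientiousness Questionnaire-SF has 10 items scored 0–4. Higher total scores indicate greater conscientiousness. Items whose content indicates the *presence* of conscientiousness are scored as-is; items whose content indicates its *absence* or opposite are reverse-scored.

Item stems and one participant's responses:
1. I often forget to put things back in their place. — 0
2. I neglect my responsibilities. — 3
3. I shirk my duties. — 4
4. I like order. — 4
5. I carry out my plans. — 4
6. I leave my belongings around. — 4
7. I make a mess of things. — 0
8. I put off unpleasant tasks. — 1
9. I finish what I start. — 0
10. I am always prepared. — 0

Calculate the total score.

Items 1, 2, 3, 6, 7, 8 describe the absence/opposite of conscientiousness → reverse-score.
reversed = (0+4) − raw = 4 − raw.
  item 1: 4 − 0 = 4
  item 2: 4 − 3 = 1
  item 3: 4 − 4 = 0
  item 4: 4
  item 5: 4
  item 6: 4 − 4 = 0
  item 7: 4 − 0 = 4
  item 8: 4 − 1 = 3
  item 9: 0
  item 10: 0
Total = 4 + 1 + 0 + 4 + 4 + 0 + 4 + 3 + 0 + 0 = 20

20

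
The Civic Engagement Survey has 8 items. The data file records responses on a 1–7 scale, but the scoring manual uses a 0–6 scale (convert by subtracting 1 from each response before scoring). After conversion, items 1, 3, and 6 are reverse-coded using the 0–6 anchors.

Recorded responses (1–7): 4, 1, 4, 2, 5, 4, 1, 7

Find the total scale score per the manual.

20

Convert to 0–6: 3, 0, 3, 1, 4, 3, 0, 6
Reverse-coded (reversed = (0+6) − raw = 6 − raw):
  item 1: 6 − 3 = 3
  item 3: 6 − 3 = 3
  item 6: 6 − 3 = 3
Scored: 3, 0, 3, 1, 4, 3, 0, 6
Total = 20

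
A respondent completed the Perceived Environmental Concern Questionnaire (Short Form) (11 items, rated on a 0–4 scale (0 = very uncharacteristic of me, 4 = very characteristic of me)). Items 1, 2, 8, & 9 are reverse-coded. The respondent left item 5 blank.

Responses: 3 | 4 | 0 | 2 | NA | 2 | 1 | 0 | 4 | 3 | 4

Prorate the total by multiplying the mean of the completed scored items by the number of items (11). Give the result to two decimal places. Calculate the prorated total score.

Reverse-coded (reverse-coded value = 4 − response):
  item 1: 4 − 3 = 1
  item 2: 4 − 4 = 0
  item 8: 4 − 0 = 4
  item 9: 4 − 4 = 0
Completed scored items (10 of 11): 1, 0, 0, 2, 2, 1, 4, 0, 3, 4; sum = 17.
Person mean = 17 / 10 ≈ 1.7000
Prorated total = (17 / 10) × 11 = 18.70 (to 2 dp)

18.70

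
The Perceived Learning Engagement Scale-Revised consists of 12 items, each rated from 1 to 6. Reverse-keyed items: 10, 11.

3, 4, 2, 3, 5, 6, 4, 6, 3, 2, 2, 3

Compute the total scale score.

49

Raw sum = 43. Reverse-keyed items: 10, 11; their raw sum = 4.
Each reversal replaces raw with 7 − raw, changing the total by 7 − 2·raw per item.
Total = 43 + 2·7 − 2·4 = 43 + 14 − 8 = 49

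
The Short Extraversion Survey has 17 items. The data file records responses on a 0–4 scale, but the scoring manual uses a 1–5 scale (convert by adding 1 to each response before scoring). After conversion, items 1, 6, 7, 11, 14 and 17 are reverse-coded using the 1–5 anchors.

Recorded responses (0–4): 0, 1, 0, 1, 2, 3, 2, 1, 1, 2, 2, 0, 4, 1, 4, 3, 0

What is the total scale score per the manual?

52

Convert to 1–5: 1, 2, 1, 2, 3, 4, 3, 2, 2, 3, 3, 1, 5, 2, 5, 4, 1
Reverse-coded (reverse-coded value = 6 − response):
  item 1: 6 − 1 = 5
  item 6: 6 − 4 = 2
  item 7: 6 − 3 = 3
  item 11: 6 − 3 = 3
  item 14: 6 − 2 = 4
  item 17: 6 − 1 = 5
Scored: 5, 2, 1, 2, 3, 2, 3, 2, 2, 3, 3, 1, 5, 4, 5, 4, 5
Total = 52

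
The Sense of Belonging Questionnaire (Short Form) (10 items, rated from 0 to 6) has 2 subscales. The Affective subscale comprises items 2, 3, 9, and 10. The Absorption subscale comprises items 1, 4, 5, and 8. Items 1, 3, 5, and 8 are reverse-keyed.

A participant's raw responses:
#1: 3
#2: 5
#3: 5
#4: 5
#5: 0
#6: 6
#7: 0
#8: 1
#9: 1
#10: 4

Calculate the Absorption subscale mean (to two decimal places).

4.75

Absorption items: 1, 4, 5, 8.
Of these, items 1, 5, & 8 are reverse-keyed; reversed = (0+6) − raw = 6 − raw.
  item 1: 6 − 3 = 3
  item 4: 5
  item 5: 6 − 0 = 6
  item 8: 6 − 1 = 5
Sum = 3 + 5 + 6 + 5 = 19
Mean = 19 / 4 = 4.75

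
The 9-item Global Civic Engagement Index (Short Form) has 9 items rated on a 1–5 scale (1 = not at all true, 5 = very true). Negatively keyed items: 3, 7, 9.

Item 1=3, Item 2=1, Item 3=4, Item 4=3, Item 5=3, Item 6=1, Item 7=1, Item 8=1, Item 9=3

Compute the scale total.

22

Negatively keyed items use 6 − raw:
  item 3: 6 − 4 = 2
  item 7: 6 − 1 = 5
  item 9: 6 − 3 = 3
After reverse-coding: 3, 1, 2, 3, 3, 1, 5, 1, 3
Total = 3 + 1 + 2 + 3 + 3 + 1 + 5 + 1 + 3 = 22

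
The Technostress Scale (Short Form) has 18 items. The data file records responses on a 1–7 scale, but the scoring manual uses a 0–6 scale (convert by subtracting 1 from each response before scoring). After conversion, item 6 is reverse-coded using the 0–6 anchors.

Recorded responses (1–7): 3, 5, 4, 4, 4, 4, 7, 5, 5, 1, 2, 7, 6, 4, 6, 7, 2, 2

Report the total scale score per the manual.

Convert to 0–6: 2, 4, 3, 3, 3, 3, 6, 4, 4, 0, 1, 6, 5, 3, 5, 6, 1, 1
Reverse-coded (on a 0–6 scale, reversed = 6 − raw):
  item 6: 6 − 3 = 3
Scored: 2, 4, 3, 3, 3, 3, 6, 4, 4, 0, 1, 6, 5, 3, 5, 6, 1, 1
Total = 60

60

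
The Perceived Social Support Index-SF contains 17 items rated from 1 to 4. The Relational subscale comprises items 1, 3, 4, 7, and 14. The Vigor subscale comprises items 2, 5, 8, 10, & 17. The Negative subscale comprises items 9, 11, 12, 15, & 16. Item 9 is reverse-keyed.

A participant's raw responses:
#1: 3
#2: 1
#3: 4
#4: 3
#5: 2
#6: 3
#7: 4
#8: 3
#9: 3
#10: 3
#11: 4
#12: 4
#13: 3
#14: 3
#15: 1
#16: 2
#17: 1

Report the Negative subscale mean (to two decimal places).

Negative items: 9, 11, 12, 15, 16.
Of these, item 9 is reverse-keyed; reverse-coded value = 5 − response.
  item 9: 5 − 3 = 2
  item 11: 4
  item 12: 4
  item 15: 1
  item 16: 2
Sum = 2 + 4 + 4 + 1 + 2 = 13
Mean = 13 / 5 = 2.60

2.60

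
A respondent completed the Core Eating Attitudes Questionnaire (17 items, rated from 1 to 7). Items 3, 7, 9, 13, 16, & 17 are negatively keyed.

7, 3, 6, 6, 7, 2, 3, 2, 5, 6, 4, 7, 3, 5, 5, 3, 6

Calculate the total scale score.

76

Negatively keyed items use 8 − raw:
  item 3: 8 − 6 = 2
  item 7: 8 − 3 = 5
  item 9: 8 − 5 = 3
  item 13: 8 − 3 = 5
  item 16: 8 − 3 = 5
  item 17: 8 − 6 = 2
Scored items: 7, 3, 2, 6, 7, 2, 5, 2, 3, 6, 4, 7, 5, 5, 5, 5, 2
Total = 7 + 3 + 2 + 6 + 7 + 2 + 5 + 2 + 3 + 6 + 4 + 7 + 5 + 5 + 5 + 5 + 2 = 76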